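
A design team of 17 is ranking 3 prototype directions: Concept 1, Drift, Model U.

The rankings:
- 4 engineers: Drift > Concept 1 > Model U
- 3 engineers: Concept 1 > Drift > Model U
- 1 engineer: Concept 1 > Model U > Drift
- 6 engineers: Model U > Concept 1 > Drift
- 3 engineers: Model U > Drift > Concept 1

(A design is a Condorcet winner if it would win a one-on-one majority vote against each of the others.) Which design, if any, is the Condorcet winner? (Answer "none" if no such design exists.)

Model U

Head-to-head results (17 engineers):
Concept 1 vs Drift: Concept 1 is ranked higher on 3+1+6 = 10 ballots, Drift on 7. Concept 1 wins 10–7.
Concept 1 vs Model U: 4+3+1 = 8 for Concept 1, 9 for Model U — Model U by 9–8.
Drift vs Model U: 4+3 = 7 for Drift, 10 for Model U — Model U by 10–7.
Only Model U has no losses; Model U is the Condorcet winner.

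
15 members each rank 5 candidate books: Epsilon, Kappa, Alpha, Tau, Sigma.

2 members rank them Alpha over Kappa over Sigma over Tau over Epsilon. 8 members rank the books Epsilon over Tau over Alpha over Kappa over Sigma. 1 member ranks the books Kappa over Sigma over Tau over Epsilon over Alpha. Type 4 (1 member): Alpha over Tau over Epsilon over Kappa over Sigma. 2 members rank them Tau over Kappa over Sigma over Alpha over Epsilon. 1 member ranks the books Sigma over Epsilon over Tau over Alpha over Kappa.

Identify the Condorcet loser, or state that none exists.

Sigma

Head-to-head results (15 members):
Epsilon–Kappa: Epsilon 10–5.
Epsilon vs Alpha: Epsilon, 10–5.
Epsilon–Tau: Epsilon 9–6.
Epsilon vs Sigma: Epsilon preferred on 8+1 = 9 ballots; Epsilon wins 9–6.
Kappa vs Alpha: Kappa is ranked higher on 1+2 = 3 ballots, Alpha on 12. Alpha wins 12–3.
Kappa vs Tau: 2+1 = 3 for Kappa, 12 for Tau — Tau by 12–3.
Kappa vs Sigma: Kappa is ranked higher on 2+8+1+1+2 = 14 ballots, Sigma on 1. Kappa wins 14–1.
Alpha vs Tau: Tau, 12–3.
Alpha vs Sigma: Alpha preferred on 2+8+1 = 11 ballots; Alpha wins 11–4.
Tau vs Sigma: Tau, 11–4.
Only Sigma has no wins; Sigma is the Condorcet loser.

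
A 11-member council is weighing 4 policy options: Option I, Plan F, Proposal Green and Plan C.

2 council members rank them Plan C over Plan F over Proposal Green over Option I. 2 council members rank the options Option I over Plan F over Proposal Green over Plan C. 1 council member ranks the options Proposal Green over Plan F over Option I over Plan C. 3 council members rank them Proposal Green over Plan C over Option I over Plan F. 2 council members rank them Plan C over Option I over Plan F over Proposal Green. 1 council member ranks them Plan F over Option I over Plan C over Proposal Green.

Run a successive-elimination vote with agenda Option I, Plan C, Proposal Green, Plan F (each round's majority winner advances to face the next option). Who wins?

Round 1: Option I vs Plan C — 4–7, Plan C advances.
Round 2: Plan C vs Proposal Green — 5–6, Proposal Green advances.
Round 3: Proposal Green vs Plan F — 4–7, Plan F advances.
The agenda winner is Plan F.

Plan F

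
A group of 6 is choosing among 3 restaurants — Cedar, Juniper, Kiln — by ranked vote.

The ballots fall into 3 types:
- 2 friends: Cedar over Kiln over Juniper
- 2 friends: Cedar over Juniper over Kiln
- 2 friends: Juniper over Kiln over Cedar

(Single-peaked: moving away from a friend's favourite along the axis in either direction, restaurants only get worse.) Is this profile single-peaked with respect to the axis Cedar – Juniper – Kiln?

Axis positions: Cedar=1, Juniper=2, Kiln=3.
Type 1: ranking walks positions 1-3-2; Kiln is ranked above Juniper even though Juniper lies between Kiln and the peak Cedar on the axis — preferences dip and rise again. Not single-peaked.
Type 2 (peak Cedar at position 1): ranking walks positions 1-2-3, expanding outward from the peak — single-peaked.
Type 3 (peak Juniper at position 2): ranking walks positions 2-3-1, expanding outward from the peak — single-peaked.
Type 1 violates single-peakedness, so the profile is not single-peaked on this axis.

no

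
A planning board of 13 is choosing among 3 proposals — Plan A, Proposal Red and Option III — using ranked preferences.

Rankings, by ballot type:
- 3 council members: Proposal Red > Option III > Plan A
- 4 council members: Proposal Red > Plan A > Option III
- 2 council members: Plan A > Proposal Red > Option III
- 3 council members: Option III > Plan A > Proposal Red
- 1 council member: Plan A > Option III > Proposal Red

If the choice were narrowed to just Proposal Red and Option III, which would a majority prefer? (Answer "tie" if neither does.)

Proposal Red

Ballots ranking Proposal Red above Option III: 3 + 4 + 2 = 9.
Ballots ranking Option III above Proposal Red: 13 − 9 = 4.
Proposal Red wins the head-to-head 9–4.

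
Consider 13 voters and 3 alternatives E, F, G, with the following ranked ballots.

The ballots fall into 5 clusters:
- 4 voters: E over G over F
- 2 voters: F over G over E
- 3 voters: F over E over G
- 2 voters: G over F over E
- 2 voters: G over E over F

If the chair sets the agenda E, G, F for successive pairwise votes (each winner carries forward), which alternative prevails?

Round 1: E vs G — 7–6, E advances.
Round 2: E vs F — 6–7, F advances.
The agenda winner is F.

F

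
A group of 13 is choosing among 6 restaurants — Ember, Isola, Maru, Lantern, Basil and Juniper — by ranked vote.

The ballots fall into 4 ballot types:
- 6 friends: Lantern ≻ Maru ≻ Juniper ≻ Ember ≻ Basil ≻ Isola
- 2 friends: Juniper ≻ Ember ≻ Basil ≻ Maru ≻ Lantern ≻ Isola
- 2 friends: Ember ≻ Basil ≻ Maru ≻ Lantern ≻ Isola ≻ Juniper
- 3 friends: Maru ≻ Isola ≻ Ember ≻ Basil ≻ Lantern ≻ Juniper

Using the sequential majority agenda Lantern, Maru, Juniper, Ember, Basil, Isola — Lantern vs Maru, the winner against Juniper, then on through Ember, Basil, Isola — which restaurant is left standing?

Round 1: Lantern vs Maru — 6–7, Maru advances.
Round 2: Maru vs Juniper — 11–2, Maru advances.
Round 3: Maru vs Ember — 9–4, Maru advances.
Round 4: Maru vs Basil — 9–4, Maru advances.
Round 5: Maru vs Isola — 13–0, Maru advances.
Maru survives the agenda.

Maru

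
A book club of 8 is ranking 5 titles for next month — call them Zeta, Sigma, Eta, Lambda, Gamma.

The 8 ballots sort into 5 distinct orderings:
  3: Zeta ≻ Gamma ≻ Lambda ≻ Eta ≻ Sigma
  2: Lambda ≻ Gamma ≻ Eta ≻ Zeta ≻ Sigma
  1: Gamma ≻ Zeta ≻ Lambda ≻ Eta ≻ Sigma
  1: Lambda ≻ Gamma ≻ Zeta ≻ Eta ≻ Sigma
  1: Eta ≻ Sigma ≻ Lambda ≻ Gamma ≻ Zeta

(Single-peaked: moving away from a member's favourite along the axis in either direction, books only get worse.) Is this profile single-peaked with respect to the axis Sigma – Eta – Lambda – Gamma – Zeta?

Axis positions: Sigma=1, Eta=2, Lambda=3, Gamma=4, Zeta=5.
Ballot type 1 (peak Zeta at position 5): ranking walks positions 5-4-3-2-1, expanding outward from the peak — single-peaked.
Ballot type 2 (peak Lambda at position 3): ranking walks positions 3-4-2-5-1, expanding outward from the peak — single-peaked.
Ballot type 3 (peak Gamma at position 4): ranking walks positions 4-5-3-2-1, expanding outward from the peak — single-peaked.
Ballot type 4 (peak Lambda at position 3): ranking walks positions 3-4-5-2-1, expanding outward from the peak — single-peaked.
Ballot type 5 (peak Eta at position 2): ranking walks positions 2-1-3-4-5, expanding outward from the peak — single-peaked.
Every ranking is single-peaked on this axis.

yes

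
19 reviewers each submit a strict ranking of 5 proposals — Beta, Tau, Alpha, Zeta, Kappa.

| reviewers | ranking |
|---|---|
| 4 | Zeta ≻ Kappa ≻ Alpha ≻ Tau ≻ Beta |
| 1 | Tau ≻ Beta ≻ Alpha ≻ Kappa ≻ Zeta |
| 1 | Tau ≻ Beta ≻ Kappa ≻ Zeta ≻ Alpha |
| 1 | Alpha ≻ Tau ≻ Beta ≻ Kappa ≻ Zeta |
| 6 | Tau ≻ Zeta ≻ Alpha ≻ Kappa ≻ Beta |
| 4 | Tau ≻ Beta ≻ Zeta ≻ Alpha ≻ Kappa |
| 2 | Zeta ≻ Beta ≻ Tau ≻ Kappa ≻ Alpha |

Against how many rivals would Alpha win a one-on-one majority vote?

2

Alpha against each rival (19 reviewers):
Alpha vs Beta: 11 to 8, Alpha.
Alpha–Tau: Tau 14–5.
Alpha vs Zeta: Alpha is ranked higher on 1+1 = 2 ballots, Zeta on 17. Zeta wins 17–2.
Alpha vs Kappa: Alpha preferred on 1+1+6+4 = 12 ballots; Alpha wins 12–7.
Alpha beats Beta, Kappa; loses to Tau, Zeta — 2 pairwise wins.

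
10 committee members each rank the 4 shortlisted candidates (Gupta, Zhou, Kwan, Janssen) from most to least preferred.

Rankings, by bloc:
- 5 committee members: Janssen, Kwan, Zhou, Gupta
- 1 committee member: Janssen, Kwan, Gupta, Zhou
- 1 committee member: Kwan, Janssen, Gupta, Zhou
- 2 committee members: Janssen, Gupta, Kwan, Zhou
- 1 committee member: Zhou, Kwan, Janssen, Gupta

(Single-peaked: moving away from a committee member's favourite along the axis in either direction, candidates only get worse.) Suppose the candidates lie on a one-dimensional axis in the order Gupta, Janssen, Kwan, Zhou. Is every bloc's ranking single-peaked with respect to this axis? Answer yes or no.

yes

Axis positions: Gupta=1, Janssen=2, Kwan=3, Zhou=4.
Bloc 1 (peak Janssen at position 2): ranking walks positions 2-3-4-1, expanding outward from the peak — single-peaked.
Bloc 2 (peak Janssen at position 2): ranking walks positions 2-3-1-4, expanding outward from the peak — single-peaked.
Bloc 3 (peak Kwan at position 3): ranking walks positions 3-2-1-4, expanding outward from the peak — single-peaked.
Bloc 4 (peak Janssen at position 2): ranking walks positions 2-1-3-4, expanding outward from the peak — single-peaked.
Bloc 5 (peak Zhou at position 4): ranking walks positions 4-3-2-1, expanding outward from the peak — single-peaked.
Every ranking is single-peaked on this axis.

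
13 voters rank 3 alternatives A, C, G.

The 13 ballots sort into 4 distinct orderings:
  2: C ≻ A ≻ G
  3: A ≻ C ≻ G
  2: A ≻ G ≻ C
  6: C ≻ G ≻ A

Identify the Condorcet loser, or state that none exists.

G

Head-to-head results (13 voters):
A vs C: A preferred on 3+2 = 5 ballots; C wins 8–5.
A–G: A 7–6.
C vs G: 2+3+6 = 11 for C, 2 for G — C by 11–2.
G is beaten in every head-to-head and is the Condorcet loser.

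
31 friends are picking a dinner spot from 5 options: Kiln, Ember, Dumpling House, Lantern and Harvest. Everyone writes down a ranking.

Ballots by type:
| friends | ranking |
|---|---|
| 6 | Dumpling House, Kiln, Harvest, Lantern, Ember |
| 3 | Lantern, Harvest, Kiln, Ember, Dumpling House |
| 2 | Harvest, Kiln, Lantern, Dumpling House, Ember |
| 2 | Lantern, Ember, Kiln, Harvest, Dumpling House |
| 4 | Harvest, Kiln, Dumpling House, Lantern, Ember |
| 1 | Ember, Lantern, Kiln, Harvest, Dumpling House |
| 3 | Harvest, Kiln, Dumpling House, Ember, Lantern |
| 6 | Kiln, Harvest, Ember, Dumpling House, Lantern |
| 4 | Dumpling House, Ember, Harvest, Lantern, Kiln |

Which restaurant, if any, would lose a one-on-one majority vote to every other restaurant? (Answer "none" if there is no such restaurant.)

Pairwise majorities:
Kiln vs Ember: 6+3+2+4+3+6 = 24 for Kiln, 7 for Ember — Kiln by 24–7.
Kiln vs Dumpling House: Kiln preferred on 21 ballots; Kiln wins 21–10.
Kiln vs Lantern: Kiln, 21–10.
Kiln vs Harvest: Harvest wins 16–15.
Ember vs Dumpling House: Ember is ranked higher on 3+2+1+6 = 12 ballots, Dumpling House on 19. Dumpling House wins 19–12.
Ember vs Lantern: 1+3+6+4 = 14 for Ember, 17 for Lantern — Lantern by 17–14.
Ember vs Harvest: Ember is ranked higher on 2+1+4 = 7 ballots, Harvest on 24. Harvest wins 24–7.
Dumpling House vs Lantern: 6+4+3+6+4 = 23 for Dumpling House, 8 for Lantern — Dumpling House by 23–8.
Dumpling House vs Harvest: Harvest wins 21–10.
Lantern–Harvest: Harvest 25–6.
Only Ember has no wins; Ember is the Condorcet loser.

Ember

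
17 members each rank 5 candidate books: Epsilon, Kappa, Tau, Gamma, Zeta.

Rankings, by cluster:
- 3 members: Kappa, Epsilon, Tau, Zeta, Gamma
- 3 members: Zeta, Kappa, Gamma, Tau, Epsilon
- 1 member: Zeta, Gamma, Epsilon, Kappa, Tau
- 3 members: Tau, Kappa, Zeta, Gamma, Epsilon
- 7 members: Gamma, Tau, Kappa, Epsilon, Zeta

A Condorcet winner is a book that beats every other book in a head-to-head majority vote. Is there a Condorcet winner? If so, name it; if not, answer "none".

none

Check each pair by majority over 17 ballots:
Epsilon vs Kappa: Epsilon is ranked higher on 1 ballot, Kappa on 16. Kappa wins 16–1.
Epsilon vs Tau: Tau, 13–4.
Epsilon vs Gamma: 3 for Epsilon, 14 for Gamma — Gamma by 14–3.
Epsilon vs Zeta: Epsilon is ranked higher on 3+7 = 10 ballots, Zeta on 7. Epsilon wins 10–7.
Kappa–Tau: Tau 10–7.
Kappa vs Gamma: Kappa, 9–8.
Kappa–Zeta: Kappa 13–4.
Tau vs Gamma: Tau preferred on 3+3 = 6 ballots; Gamma wins 11–6.
Tau vs Zeta: Tau preferred on 3+3+7 = 13 ballots; Tau wins 13–4.
Gamma vs Zeta: Zeta wins 10–7.
No book is unbeaten: Epsilon loses to Kappa; Kappa loses to Tau; Tau loses to Gamma; Gamma loses to Kappa; Zeta loses to Epsilon. In particular Epsilon → Zeta → Gamma → Epsilon is a majority cycle — no Condorcet winner exists.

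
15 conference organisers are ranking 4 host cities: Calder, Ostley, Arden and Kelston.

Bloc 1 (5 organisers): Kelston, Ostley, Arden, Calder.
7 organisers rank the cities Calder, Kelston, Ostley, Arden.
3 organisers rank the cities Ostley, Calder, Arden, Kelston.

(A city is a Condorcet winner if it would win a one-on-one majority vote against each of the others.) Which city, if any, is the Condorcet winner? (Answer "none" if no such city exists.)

Check each pair by majority over 15 ballots:
Calder vs Ostley: 7 to 8, Ostley.
Calder vs Arden: Calder is ranked higher on 7+3 = 10 ballots, Arden on 5. Calder wins 10–5.
Calder vs Kelston: Calder is ranked higher on 7+3 = 10 ballots, Kelston on 5. Calder wins 10–5.
Ostley vs Arden: Ostley preferred on 5+7+3 = 15 ballots; Ostley wins 15–0.
Ostley vs Kelston: 3 to 12, Kelston.
Arden vs Kelston: Arden preferred on 3 ballots; Kelston wins 12–3.
No city is unbeaten: Calder loses to Ostley; Ostley loses to Kelston; Arden loses to Calder; Kelston loses to Calder. In particular Calder → Kelston → Ostley → Calder is a majority cycle — no Condorcet winner exists.

none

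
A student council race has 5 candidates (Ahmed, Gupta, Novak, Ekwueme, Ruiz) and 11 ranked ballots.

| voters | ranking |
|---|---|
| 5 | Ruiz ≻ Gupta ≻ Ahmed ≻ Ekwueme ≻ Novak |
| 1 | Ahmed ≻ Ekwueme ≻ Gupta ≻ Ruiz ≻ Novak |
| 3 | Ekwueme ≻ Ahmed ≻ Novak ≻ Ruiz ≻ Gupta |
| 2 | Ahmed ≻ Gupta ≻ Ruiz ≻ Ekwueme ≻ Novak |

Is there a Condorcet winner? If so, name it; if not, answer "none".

Head-to-head results (11 voters):
Ahmed vs Gupta: Ahmed wins 6–5.
Ahmed–Novak: Ahmed 11–0.
Ahmed vs Ekwueme: Ahmed preferred on 5+1+2 = 8 ballots; Ahmed wins 8–3.
Ahmed vs Ruiz: Ahmed is ranked higher on 1+3+2 = 6 ballots, Ruiz on 5. Ahmed wins 6–5.
Gupta vs Novak: Gupta is ranked higher on 5+1+2 = 8 ballots, Novak on 3. Gupta wins 8–3.
Gupta–Ekwueme: Gupta 7–4.
Gupta vs Ruiz: 3 to 8, Ruiz.
Novak vs Ekwueme: 0 to 11, Ekwueme.
Novak vs Ruiz: 3 to 8, Ruiz.
Ekwueme vs Ruiz: Ruiz wins 7–4.
Ahmed defeats every rival head-to-head and is the Condorcet winner.

Ahmed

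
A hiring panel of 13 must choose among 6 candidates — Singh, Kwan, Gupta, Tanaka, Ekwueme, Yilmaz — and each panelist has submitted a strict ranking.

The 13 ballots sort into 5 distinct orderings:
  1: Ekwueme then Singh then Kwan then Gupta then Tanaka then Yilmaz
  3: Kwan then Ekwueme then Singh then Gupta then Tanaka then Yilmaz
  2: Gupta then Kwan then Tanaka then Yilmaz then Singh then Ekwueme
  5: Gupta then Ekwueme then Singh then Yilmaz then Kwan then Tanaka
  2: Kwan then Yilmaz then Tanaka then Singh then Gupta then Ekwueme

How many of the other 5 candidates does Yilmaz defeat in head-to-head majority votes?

Yilmaz against each rival (13 committee members):
Yilmaz vs Singh: Yilmaz preferred on 2+2 = 4 ballots; Singh wins 9–4.
Yilmaz vs Kwan: Yilmaz preferred on 5 ballots; Kwan wins 8–5.
Yilmaz vs Gupta: Yilmaz preferred on 2 ballots; Gupta wins 11–2.
Yilmaz vs Tanaka: Yilmaz preferred on 5+2 = 7 ballots; Yilmaz wins 7–6.
Yilmaz vs Ekwueme: Yilmaz is ranked higher on 2+2 = 4 ballots, Ekwueme on 9. Ekwueme wins 9–4.
Yilmaz beats Tanaka; loses to Singh, Kwan, Gupta, Ekwueme — 1 pairwise win.

1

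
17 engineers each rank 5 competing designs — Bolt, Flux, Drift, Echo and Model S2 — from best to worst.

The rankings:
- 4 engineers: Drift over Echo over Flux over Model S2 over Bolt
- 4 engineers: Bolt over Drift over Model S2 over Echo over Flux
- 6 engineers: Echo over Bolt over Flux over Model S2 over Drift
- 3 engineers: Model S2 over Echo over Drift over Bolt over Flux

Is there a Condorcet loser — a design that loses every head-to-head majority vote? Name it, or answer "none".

none

Head-to-head results (17 engineers):
Bolt vs Flux: Bolt wins 13–4.
Bolt vs Drift: Bolt is ranked higher on 4+6 = 10 ballots, Drift on 7. Bolt wins 10–7.
Bolt vs Echo: 4 for Bolt, 13 for Echo — Echo by 13–4.
Bolt vs Model S2: 10 to 7, Bolt.
Flux vs Drift: Flux preferred on 6 ballots; Drift wins 11–6.
Flux vs Echo: 0 for Flux, 17 for Echo — Echo by 17–0.
Flux–Model S2: Flux 10–7.
Drift vs Echo: Drift is ranked higher on 4+4 = 8 ballots, Echo on 9. Echo wins 9–8.
Drift vs Model S2: Drift is ranked higher on 4+4 = 8 ballots, Model S2 on 9. Model S2 wins 9–8.
Echo vs Model S2: Echo preferred on 4+6 = 10 ballots; Echo wins 10–7.
Each design has at least one pairwise win (Bolt beats Flux; Flux beats Model S2; Drift beats Flux; Echo beats Bolt; Model S2 beats Drift) — no Condorcet loser.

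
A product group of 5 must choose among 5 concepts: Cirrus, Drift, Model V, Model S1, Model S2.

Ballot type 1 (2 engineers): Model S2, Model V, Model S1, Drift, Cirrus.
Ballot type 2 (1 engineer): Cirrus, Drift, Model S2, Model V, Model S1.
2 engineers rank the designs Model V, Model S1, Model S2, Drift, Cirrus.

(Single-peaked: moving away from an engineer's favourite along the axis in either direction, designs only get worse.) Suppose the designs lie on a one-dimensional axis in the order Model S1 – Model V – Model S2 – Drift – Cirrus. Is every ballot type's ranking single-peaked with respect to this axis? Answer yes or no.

Axis positions: Model S1=1, Model V=2, Model S2=3, Drift=4, Cirrus=5.
Ballot type 1 (peak Model S2 at position 3): ranking walks positions 3-2-1-4-5, expanding outward from the peak — single-peaked.
Ballot type 2 (peak Cirrus at position 5): ranking walks positions 5-4-3-2-1, expanding outward from the peak — single-peaked.
Ballot type 3 (peak Model V at position 2): ranking walks positions 2-1-3-4-5, expanding outward from the peak — single-peaked.
Every ranking is single-peaked on this axis.

yes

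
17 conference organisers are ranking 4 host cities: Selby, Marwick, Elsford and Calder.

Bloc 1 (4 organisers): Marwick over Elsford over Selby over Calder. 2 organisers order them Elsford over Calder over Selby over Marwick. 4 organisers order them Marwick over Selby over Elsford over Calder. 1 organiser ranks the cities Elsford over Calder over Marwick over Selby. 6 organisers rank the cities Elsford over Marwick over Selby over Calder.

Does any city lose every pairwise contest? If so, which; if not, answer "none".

Calder

Pairwise majorities:
Selby vs Marwick: Marwick, 15–2.
Selby vs Elsford: 4 for Selby, 13 for Elsford — Elsford by 13–4.
Selby vs Calder: Selby is ranked higher on 4+4+6 = 14 ballots, Calder on 3. Selby wins 14–3.
Marwick–Elsford: Elsford 9–8.
Marwick–Calder: Marwick 14–3.
Elsford vs Calder: Elsford wins 17–0.
Calder is beaten in every head-to-head and is the Condorcet loser.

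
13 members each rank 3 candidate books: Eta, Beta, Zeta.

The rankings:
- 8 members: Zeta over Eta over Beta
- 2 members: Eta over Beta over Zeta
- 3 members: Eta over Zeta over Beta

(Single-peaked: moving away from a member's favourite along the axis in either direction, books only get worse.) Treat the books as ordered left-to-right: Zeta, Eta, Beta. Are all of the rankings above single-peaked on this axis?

yes

Axis positions: Zeta=1, Eta=2, Beta=3.
Cluster 1 (peak Zeta at position 1): ranking walks positions 1-2-3, expanding outward from the peak — single-peaked.
Cluster 2 (peak Eta at position 2): ranking walks positions 2-3-1, expanding outward from the peak — single-peaked.
Cluster 3 (peak Eta at position 2): ranking walks positions 2-1-3, expanding outward from the peak — single-peaked.
Every ranking is single-peaked on this axis.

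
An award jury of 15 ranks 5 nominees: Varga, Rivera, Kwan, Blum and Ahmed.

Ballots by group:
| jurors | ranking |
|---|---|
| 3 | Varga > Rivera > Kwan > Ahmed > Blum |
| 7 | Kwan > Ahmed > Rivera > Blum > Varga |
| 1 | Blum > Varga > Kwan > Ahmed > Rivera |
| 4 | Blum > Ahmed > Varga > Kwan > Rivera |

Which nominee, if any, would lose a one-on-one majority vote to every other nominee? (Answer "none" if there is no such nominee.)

Pairwise majorities:
Varga vs Rivera: Varga wins 8–7.
Varga vs Kwan: Varga wins 8–7.
Varga vs Blum: Varga preferred on 3 ballots; Blum wins 12–3.
Varga vs Ahmed: 3+1 = 4 for Varga, 11 for Ahmed — Ahmed by 11–4.
Rivera–Kwan: Kwan 12–3.
Rivera vs Blum: Rivera, 10–5.
Rivera vs Ahmed: 3 to 12, Ahmed.
Kwan vs Blum: Kwan preferred on 3+7 = 10 ballots; Kwan wins 10–5.
Kwan vs Ahmed: Kwan preferred on 3+7+1 = 11 ballots; Kwan wins 11–4.
Blum–Ahmed: Ahmed 10–5.
Each nominee has at least one pairwise win (Varga beats Rivera; Rivera beats Blum; Kwan beats Rivera; Blum beats Varga; Ahmed beats Varga) — no Condorcet loser.

none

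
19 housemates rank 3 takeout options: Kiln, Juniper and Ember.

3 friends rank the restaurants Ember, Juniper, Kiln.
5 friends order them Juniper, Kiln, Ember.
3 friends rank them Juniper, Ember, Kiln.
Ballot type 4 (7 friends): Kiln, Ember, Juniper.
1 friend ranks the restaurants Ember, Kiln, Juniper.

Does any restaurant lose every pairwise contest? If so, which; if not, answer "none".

none

Pairwise majorities:
Kiln vs Juniper: Juniper wins 11–8.
Kiln vs Ember: Kiln, 12–7.
Juniper–Ember: Ember 11–8.
No restaurant is winless: Kiln beats Ember; Juniper beats Kiln; Ember beats Juniper. There is no Condorcet loser.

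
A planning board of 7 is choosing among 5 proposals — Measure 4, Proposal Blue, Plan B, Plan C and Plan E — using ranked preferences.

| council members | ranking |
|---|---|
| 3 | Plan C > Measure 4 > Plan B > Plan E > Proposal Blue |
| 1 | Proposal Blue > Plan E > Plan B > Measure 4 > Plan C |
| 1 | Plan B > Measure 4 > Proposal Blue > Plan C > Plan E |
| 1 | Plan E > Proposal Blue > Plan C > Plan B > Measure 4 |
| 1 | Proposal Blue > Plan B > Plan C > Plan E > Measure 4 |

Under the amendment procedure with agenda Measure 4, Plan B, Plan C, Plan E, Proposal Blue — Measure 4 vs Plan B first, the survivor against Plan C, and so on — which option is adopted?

Round 1: Measure 4 vs Plan B — 3–4, Plan B advances.
Round 2: Plan B vs Plan C — 3–4, Plan C advances.
Round 3: Plan C vs Plan E — 5–2, Plan C advances.
Round 4: Plan C vs Proposal Blue — 3–4, Proposal Blue advances.
Proposal Blue survives the agenda.

Proposal Blue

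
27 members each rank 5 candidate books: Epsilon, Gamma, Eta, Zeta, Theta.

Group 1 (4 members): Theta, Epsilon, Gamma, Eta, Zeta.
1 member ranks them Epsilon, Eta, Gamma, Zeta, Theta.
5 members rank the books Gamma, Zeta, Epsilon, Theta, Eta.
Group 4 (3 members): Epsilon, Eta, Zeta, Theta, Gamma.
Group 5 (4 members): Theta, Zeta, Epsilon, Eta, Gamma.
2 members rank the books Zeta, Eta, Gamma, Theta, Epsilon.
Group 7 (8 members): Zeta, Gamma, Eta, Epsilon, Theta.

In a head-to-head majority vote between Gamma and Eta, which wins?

Ballots ranking Gamma above Eta: 4 + 5 + 8 = 17.
Ballots ranking Eta above Gamma: 27 − 17 = 10.
Gamma wins the head-to-head 17–10.

Gamma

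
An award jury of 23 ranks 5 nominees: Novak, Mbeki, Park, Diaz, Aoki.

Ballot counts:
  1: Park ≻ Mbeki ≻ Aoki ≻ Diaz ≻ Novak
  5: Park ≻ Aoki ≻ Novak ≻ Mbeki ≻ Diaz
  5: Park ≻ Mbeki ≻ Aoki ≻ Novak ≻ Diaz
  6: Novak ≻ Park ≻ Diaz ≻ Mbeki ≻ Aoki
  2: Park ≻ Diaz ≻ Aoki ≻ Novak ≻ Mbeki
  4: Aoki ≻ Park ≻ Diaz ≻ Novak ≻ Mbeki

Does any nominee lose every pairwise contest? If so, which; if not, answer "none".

Pairwise majorities:
Novak vs Mbeki: Novak, 17–6.
Novak vs Park: Park, 17–6.
Novak vs Diaz: Novak, 16–7.
Novak vs Aoki: Aoki wins 17–6.
Mbeki vs Park: 0 to 23, Park.
Mbeki vs Diaz: 11 to 12, Diaz.
Mbeki vs Aoki: 12 to 11, Mbeki.
Park vs Diaz: 1+5+5+6+2+4 = 23 for Park, 0 for Diaz — Park by 23–0.
Park vs Aoki: 1+5+5+6+2 = 19 for Park, 4 for Aoki — Park by 19–4.
Diaz vs Aoki: Aoki, 15–8.
No nominee is winless: Novak beats Mbeki; Mbeki beats Aoki; Park beats Novak; Diaz beats Mbeki; Aoki beats Novak. There is no Condorcet loser.

none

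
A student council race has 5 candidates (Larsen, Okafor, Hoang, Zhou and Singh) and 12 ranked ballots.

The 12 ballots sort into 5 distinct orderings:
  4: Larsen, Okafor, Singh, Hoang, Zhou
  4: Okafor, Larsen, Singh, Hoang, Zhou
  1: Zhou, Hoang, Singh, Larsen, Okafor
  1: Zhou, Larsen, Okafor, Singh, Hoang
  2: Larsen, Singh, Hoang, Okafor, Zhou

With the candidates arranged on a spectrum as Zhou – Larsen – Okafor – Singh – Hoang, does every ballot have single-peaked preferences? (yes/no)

no

Axis positions: Zhou=1, Larsen=2, Okafor=3, Singh=4, Hoang=5.
Bloc 1 (peak Larsen at position 2): ranking walks positions 2-3-4-5-1, expanding outward from the peak — single-peaked.
Bloc 2 (peak Okafor at position 3): ranking walks positions 3-2-4-5-1, expanding outward from the peak — single-peaked.
Bloc 3: ranking walks positions 1-5-4-2-3; Hoang is ranked above Larsen even though Larsen lies between Hoang and the peak Zhou on the axis — preferences dip and rise again. Not single-peaked.
Bloc 4 (peak Zhou at position 1): ranking walks positions 1-2-3-4-5, expanding outward from the peak — single-peaked.
Bloc 5: ranking walks positions 2-4-5-3-1; Singh is ranked above Okafor even though Okafor lies between Singh and the peak Larsen on the axis — preferences dip and rise again. Not single-peaked.
Bloc 3 violates single-peakedness, so the profile is not single-peaked on this axis.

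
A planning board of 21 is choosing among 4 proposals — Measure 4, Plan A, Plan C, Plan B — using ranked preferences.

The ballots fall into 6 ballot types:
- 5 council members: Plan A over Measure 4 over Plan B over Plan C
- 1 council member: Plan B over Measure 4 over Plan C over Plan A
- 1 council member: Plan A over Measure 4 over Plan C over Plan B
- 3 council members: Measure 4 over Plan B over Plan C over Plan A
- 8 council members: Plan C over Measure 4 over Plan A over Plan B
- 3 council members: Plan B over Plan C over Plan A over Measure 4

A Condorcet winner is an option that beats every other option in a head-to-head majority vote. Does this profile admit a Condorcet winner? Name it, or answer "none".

Head-to-head results (21 council members):
Measure 4 vs Plan A: 12 to 9, Measure 4.
Measure 4 vs Plan C: 10 to 11, Plan C.
Measure 4 vs Plan B: Measure 4 is ranked higher on 5+1+3+8 = 17 ballots, Plan B on 4. Measure 4 wins 17–4.
Plan A vs Plan C: 6 to 15, Plan C.
Plan A vs Plan B: 5+1+8 = 14 for Plan A, 7 for Plan B — Plan A by 14–7.
Plan C vs Plan B: 9 to 12, Plan B.
Each option drops at least one matchup (Measure 4 loses to Plan C; Plan A loses to Measure 4; Plan C loses to Plan B; Plan B loses to Measure 4); the cycle Measure 4 beats Plan B beats Plan C beats Measure 4 rules out a Condorcet winner.

none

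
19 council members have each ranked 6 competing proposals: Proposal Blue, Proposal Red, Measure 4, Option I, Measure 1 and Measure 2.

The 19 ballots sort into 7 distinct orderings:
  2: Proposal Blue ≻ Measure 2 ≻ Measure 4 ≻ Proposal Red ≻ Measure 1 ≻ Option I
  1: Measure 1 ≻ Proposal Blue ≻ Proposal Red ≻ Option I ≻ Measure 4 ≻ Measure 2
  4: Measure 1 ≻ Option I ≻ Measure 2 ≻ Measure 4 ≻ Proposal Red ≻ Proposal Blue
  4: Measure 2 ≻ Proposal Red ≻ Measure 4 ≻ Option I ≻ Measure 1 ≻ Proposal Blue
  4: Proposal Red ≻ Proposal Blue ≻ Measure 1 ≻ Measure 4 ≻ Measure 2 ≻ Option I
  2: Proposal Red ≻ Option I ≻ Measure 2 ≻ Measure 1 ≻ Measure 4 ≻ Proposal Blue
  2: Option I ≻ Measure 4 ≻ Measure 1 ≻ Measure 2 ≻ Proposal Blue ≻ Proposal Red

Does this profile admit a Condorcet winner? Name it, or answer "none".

none

Check each pair by majority over 19 ballots:
Proposal Blue vs Proposal Red: Proposal Blue is ranked higher on 2+1+2 = 5 ballots, Proposal Red on 14. Proposal Red wins 14–5.
Proposal Blue vs Measure 4: 7 to 12, Measure 4.
Proposal Blue vs Option I: 7 to 12, Option I.
Proposal Blue vs Measure 1: Proposal Blue preferred on 2+4 = 6 ballots; Measure 1 wins 13–6.
Proposal Blue vs Measure 2: 2+1+4 = 7 for Proposal Blue, 12 for Measure 2 — Measure 2 by 12–7.
Proposal Red vs Measure 4: 11 to 8, Proposal Red.
Proposal Red vs Option I: 13 to 6, Proposal Red.
Proposal Red vs Measure 1: Proposal Red is ranked higher on 2+4+4+2 = 12 ballots, Measure 1 on 7. Proposal Red wins 12–7.
Proposal Red vs Measure 2: Proposal Red preferred on 1+4+2 = 7 ballots; Measure 2 wins 12–7.
Measure 4 vs Option I: Measure 4 is ranked higher on 2+4+4 = 10 ballots, Option I on 9. Measure 4 wins 10–9.
Measure 4 vs Measure 1: 8 to 11, Measure 1.
Measure 4 vs Measure 2: 7 to 12, Measure 2.
Option I vs Measure 1: Option I is ranked higher on 4+2+2 = 8 ballots, Measure 1 on 11. Measure 1 wins 11–8.
Option I vs Measure 2: Option I preferred on 1+4+2+2 = 9 ballots; Measure 2 wins 10–9.
Measure 1 vs Measure 2: Measure 1 preferred on 1+4+4+2 = 11 ballots; Measure 1 wins 11–8.
Every option loses at least once (Proposal Blue loses to Proposal Red; Proposal Red loses to Measure 2; Measure 4 loses to Proposal Red; Option I loses to Proposal Red; Measure 1 loses to Proposal Red; Measure 2 loses to Measure 1). The majority relation contains the cycle Proposal Red → Measure 1 → Measure 2 → Proposal Red, so there is no Condorcet winner.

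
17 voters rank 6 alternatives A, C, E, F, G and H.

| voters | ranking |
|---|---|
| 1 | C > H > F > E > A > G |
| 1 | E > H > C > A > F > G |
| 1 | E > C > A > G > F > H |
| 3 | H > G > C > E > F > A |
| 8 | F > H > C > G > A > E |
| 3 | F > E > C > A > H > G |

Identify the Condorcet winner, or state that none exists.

Head-to-head results (17 voters):
A–C: C 17–0.
A vs E: E wins 9–8.
A–F: F 15–2.
A–G: G 11–6.
A–H: H 13–4.
C vs E: C wins 12–5.
C–F: F 11–6.
C vs G: C wins 14–3.
C vs H: H wins 12–5.
E vs F: F wins 12–5.
E–G: G 11–6.
E–H: H 12–5.
F–G: F 13–4.
F–H: F 12–5.
G vs H: H wins 16–1.
F defeats every rival head-to-head and is the Condorcet winner.

F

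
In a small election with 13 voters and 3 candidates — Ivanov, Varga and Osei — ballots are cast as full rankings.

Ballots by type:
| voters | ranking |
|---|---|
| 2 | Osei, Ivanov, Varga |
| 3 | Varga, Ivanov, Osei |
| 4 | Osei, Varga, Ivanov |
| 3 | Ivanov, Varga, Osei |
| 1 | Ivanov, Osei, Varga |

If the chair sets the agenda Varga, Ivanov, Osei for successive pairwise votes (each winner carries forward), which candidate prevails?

Osei

Round 1: Varga vs Ivanov — 7–6, Varga advances.
Round 2: Varga vs Osei — 6–7, Osei advances.
The agenda winner is Osei.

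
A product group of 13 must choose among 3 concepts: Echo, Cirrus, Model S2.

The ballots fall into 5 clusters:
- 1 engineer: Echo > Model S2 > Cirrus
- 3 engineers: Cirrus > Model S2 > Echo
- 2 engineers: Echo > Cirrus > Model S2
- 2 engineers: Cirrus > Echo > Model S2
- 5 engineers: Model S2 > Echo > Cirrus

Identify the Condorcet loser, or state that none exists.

Head-to-head results (13 engineers):
Echo vs Cirrus: 8 to 5, Echo.
Echo vs Model S2: Echo preferred on 1+2+2 = 5 ballots; Model S2 wins 8–5.
Cirrus vs Model S2: Cirrus preferred on 3+2+2 = 7 ballots; Cirrus wins 7–6.
Every design wins at least one matchup (Echo beats Cirrus; Cirrus beats Model S2; Model S2 beats Echo), so there is no Condorcet loser.

none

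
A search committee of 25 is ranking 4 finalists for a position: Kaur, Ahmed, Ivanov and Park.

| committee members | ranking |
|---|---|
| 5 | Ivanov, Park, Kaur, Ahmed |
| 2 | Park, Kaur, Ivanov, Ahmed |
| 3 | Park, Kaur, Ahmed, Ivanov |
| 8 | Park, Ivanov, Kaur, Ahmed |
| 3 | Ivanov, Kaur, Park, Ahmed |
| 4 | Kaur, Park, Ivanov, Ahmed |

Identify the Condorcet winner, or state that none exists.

Park

Pairwise majorities:
Kaur vs Ahmed: Kaur wins 25–0.
Kaur vs Ivanov: Ivanov, 16–9.
Kaur vs Park: Park wins 18–7.
Ahmed vs Ivanov: Ivanov wins 22–3.
Ahmed vs Park: Park wins 25–0.
Ivanov vs Park: Park wins 17–8.
Park defeats every rival head-to-head and is the Condorcet winner.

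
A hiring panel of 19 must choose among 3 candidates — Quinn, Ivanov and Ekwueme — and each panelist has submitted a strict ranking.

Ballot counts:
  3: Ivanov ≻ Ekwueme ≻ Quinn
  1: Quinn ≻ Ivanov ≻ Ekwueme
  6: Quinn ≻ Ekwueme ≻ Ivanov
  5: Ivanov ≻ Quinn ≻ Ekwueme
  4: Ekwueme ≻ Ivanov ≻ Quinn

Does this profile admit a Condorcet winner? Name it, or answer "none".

Head-to-head results (19 committee members):
Quinn vs Ivanov: 7 to 12, Ivanov.
Quinn vs Ekwueme: Quinn is ranked higher on 1+6+5 = 12 ballots, Ekwueme on 7. Quinn wins 12–7.
Ivanov vs Ekwueme: Ivanov preferred on 3+1+5 = 9 ballots; Ekwueme wins 10–9.
Each candidate drops at least one matchup (Quinn loses to Ivanov; Ivanov loses to Ekwueme; Ekwueme loses to Quinn); the cycle Quinn > Ekwueme > Ivanov > Quinn rules out a Condorcet winner.

none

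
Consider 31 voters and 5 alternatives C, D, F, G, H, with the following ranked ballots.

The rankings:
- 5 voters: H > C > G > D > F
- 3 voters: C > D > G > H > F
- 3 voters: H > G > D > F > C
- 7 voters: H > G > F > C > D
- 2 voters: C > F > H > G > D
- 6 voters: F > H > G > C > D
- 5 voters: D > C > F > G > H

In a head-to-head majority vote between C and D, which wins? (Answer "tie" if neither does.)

Ballots ranking C above D: 5 + 3 + 7 + 2 + 6 = 23.
Ballots ranking D above C: 31 − 23 = 8.
C wins the head-to-head 23–8.

C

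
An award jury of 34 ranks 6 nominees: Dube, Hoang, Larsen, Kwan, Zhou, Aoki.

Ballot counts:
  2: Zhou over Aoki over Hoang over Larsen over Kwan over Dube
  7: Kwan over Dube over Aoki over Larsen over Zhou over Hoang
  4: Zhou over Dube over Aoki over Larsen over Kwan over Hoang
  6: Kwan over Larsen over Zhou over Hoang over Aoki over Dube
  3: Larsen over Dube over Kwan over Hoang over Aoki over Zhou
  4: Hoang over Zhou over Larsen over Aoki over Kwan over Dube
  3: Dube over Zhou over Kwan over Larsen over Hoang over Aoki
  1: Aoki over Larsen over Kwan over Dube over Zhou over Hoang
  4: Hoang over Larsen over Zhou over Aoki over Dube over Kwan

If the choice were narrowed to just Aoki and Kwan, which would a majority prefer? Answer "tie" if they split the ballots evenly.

Ballots ranking Aoki above Kwan: 2 + 4 + 4 + 1 + 4 = 15.
Ballots ranking Kwan above Aoki: 34 − 15 = 19.
Kwan wins the head-to-head 19–15.

Kwan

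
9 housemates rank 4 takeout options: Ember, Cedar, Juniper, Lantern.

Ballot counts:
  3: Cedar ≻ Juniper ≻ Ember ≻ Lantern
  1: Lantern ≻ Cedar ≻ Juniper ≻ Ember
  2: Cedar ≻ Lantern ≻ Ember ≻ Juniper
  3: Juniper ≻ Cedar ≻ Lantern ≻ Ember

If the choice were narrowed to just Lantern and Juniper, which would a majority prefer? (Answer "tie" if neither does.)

Ballots ranking Lantern above Juniper: 1 + 2 = 3.
Ballots ranking Juniper above Lantern: 9 − 3 = 6.
Juniper wins the head-to-head 6–3.

Juniper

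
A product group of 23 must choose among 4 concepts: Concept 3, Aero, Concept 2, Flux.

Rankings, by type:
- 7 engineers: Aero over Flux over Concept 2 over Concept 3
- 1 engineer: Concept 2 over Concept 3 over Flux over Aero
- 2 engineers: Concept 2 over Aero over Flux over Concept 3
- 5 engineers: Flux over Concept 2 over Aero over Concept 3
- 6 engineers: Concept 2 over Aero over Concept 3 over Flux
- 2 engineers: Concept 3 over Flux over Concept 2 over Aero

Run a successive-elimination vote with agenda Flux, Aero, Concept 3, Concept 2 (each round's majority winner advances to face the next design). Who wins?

Concept 2

Round 1: Flux vs Aero — 8–15, Aero advances.
Round 2: Aero vs Concept 3 — 20–3, Aero advances.
Round 3: Aero vs Concept 2 — 7–16, Concept 2 advances.
Concept 2 survives the agenda.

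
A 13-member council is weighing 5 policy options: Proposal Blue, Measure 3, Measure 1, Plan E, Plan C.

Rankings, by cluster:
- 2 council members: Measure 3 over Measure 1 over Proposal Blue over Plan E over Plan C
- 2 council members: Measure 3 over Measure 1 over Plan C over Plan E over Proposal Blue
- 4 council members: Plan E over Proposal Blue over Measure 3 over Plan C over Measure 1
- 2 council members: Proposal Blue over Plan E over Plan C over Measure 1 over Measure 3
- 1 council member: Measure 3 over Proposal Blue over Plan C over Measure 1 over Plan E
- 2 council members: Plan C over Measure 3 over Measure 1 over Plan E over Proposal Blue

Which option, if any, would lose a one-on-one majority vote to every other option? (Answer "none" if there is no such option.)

none

Head-to-head results (13 council members):
Proposal Blue–Measure 3: Measure 3 7–6.
Proposal Blue vs Measure 1: 7 to 6, Proposal Blue.
Proposal Blue vs Plan E: Plan E wins 8–5.
Proposal Blue vs Plan C: Proposal Blue is ranked higher on 2+4+2+1 = 9 ballots, Plan C on 4. Proposal Blue wins 9–4.
Measure 3–Measure 1: Measure 3 11–2.
Measure 3 vs Plan E: Measure 3 wins 7–6.
Measure 3 vs Plan C: Measure 3 is ranked higher on 2+2+4+1 = 9 ballots, Plan C on 4. Measure 3 wins 9–4.
Measure 1 vs Plan E: 2+2+1+2 = 7 for Measure 1, 6 for Plan E — Measure 1 by 7–6.
Measure 1 vs Plan C: Measure 1 is ranked higher on 2+2 = 4 ballots, Plan C on 9. Plan C wins 9–4.
Plan E vs Plan C: Plan E wins 8–5.
Each option has at least one pairwise win (Proposal Blue beats Measure 1; Measure 3 beats Proposal Blue; Measure 1 beats Plan E; Plan E beats Proposal Blue; Plan C beats Measure 1) — no Condorcet loser.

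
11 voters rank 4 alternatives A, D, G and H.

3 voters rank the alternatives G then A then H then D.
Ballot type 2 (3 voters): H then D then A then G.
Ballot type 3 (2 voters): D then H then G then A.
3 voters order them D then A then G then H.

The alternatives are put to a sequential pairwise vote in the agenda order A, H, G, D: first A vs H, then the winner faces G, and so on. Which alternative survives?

Round 1: A vs H — 6–5, A advances.
Round 2: A vs G — 6–5, A advances.
Round 3: A vs D — 3–8, D advances.
The agenda winner is D.

D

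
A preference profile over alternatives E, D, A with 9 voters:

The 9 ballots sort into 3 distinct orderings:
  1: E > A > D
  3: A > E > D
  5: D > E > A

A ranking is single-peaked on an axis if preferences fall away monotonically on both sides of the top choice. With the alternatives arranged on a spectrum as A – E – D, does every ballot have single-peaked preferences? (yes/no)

Axis positions: A=1, E=2, D=3.
Type 1 (peak E at position 2): ranking walks positions 2-1-3, expanding outward from the peak — single-peaked.
Type 2 (peak A at position 1): ranking walks positions 1-2-3, expanding outward from the peak — single-peaked.
Type 3 (peak D at position 3): ranking walks positions 3-2-1, expanding outward from the peak — single-peaked.
Every ranking is single-peaked on this axis.

yes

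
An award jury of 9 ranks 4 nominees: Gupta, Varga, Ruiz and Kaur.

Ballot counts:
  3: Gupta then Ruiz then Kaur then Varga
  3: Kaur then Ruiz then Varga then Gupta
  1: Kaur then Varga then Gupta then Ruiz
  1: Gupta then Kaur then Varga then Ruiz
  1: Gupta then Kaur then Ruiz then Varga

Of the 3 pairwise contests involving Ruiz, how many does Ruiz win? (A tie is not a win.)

1

Ruiz against each rival (9 jurors):
Ruiz vs Gupta: Ruiz preferred on 3 ballots; Gupta wins 6–3.
Ruiz vs Varga: Ruiz preferred on 3+3+1 = 7 ballots; Ruiz wins 7–2.
Ruiz vs Kaur: Kaur, 6–3.
Ruiz beats Varga; loses to Gupta, Kaur — 1 pairwise win.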